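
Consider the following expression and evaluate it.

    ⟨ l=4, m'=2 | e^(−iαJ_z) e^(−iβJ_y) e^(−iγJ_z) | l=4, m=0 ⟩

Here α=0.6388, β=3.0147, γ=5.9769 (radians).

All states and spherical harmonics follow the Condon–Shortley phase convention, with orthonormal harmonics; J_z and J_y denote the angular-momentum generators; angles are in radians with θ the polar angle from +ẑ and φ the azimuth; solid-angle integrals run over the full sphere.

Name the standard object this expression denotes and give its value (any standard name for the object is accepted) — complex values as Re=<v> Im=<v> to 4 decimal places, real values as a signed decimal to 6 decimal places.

This is a Wigner D-matrix element — the rotation-matrix element ⟨l m'| R(α,β,γ) |l m⟩ in the angular-momentum basis.
First d^4_{2,0}(β=3.0147), then the phase factors e^{-i(2)α} and e^{-i(0)γ}:
With c≡cos(β/2)=0.063404 and s≡sin(β/2)=0.997988, N=[720·2·24·24]^{1/2}=910.735966
The bounds max(0,m−m')=0 and min(l+m,l−m')=2 give 3 terms
  k=0: (−1)^2·910.7360/(96)·0.0634^6·0.9980^2 = +0.000001
  k=1: (−1)^3·910.7360/(36)·0.0634^4·0.9980^4 = -0.000406
  k=2: (−1)^4·910.7360/(96)·0.0634^2·0.9980^6 = +0.037679
d^4_{2,0}(3.0147) = +0.000001 -0.000406 +0.037679 = +0.037274
Attach z-rotation phases: D = e^{-i(2)(0.6388)}·(+0.037274)·e^{-i(0)(5.9769)} = +0.010773-0.035684i

Wigner D-matrix element, Re=0.0108 Im=-0.0357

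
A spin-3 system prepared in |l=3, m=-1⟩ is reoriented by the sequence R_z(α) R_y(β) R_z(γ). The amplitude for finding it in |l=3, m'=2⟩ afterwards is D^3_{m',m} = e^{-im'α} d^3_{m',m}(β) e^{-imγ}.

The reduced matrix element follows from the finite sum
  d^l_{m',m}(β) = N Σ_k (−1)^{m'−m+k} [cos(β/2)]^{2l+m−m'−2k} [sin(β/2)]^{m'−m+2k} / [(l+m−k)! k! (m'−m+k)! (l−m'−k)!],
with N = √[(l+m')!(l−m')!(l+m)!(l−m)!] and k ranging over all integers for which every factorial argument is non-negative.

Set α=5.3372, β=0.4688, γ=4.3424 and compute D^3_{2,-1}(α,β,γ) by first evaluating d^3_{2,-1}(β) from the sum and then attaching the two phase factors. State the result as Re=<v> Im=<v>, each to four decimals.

Re=-0.0708 Im=0.0035

D^3_{2,-1}(5.3372,0.4688,4.3424) = e^{-i·2·5.3372}·d^3_{2,-1}(0.4688)·e^{-i·-1·4.3424}. Compute d first:
c=cos(0.468800/2)=0.972654, s=sin(0.468800/2)=0.232259; N=√[120·1·2·24]=75.894664
k∈{0,1} keeps every argument non-negative
  k=0: (−1)^3·75.8947/(12)·0.9727^3·0.2323^3 = -0.072916
  k=1: (−1)^4·75.8947/(24)·0.9727^1·0.2323^5 = +0.002079
d^3_{2,-1}(0.4688) = -0.072916 +0.002079 = -0.070838
Phases: e^{-i·(2)·5.3372}=-0.315681+0.948865i, e^{-i·(-1)·4.3424}=-0.361605-0.932331i ⇒ D=-0.070753+0.003457i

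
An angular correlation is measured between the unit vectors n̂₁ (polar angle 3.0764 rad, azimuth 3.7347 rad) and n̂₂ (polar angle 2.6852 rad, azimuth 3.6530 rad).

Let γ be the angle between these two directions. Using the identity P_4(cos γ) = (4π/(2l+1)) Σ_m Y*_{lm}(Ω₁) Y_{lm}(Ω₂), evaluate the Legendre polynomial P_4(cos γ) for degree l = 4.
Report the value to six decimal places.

Summing Y*_{l m}(θ₁,φ₁)·Y_{l m}(θ₂,φ₂) over m ∈ [−4, 4]; prefactor 4π/(2·4+1) = 1.396263:
  m=-4: (-0.00001 + 0.00001j) × (-0.00763 - 0.01485j) = 0.00000 + 0.00000j  (running Σ = 0.00000 + 0.00000j)
  m=-3: (-0.00007 + 0.00034j) × (0.00352 - 0.09611j) = 0.00003 + 0.00001j  (running Σ = 0.00003 + 0.00001j)
  m=-2: (0.00318 + 0.00786j) × (0.15707 - 0.25736j) = 0.00252 + 0.00042j  (running Σ = 0.00255 + 0.00042j)
  m=-1: (0.10125 + 0.06825j) × (0.43094 - 0.24185j) = 0.06014 + 0.00492j  (running Σ = 0.06269 + 0.00535j)
  m=0: (0.82839 + 0.00000j) × (0.16410 + 0.00000j) = 0.13594 + 0.00000j  (running Σ = 0.19863 + 0.00535j)
  m=1: (-0.10125 + 0.06825j) × (-0.43094 - 0.24185j) = 0.06014 - 0.00492j  (running Σ = 0.25877 + 0.00042j)
  m=2: (0.00318 - 0.00786j) × (0.15707 + 0.25736j) = 0.00252 - 0.00042j  (running Σ = 0.26129 + 0.00001j)
  m=3: (0.00007 + 0.00034j) × (-0.00352 - 0.09611j) = 0.00003 - 0.00001j  (running Σ = 0.26132 + 0.00000j)
  m=4: (-0.00001 - 0.00001j) × (-0.00763 + 0.01485j) = 0.00000 - 0.00000j  (running Σ = 0.26132 + 0.00000j)
Accumulated sum 0.26132 + 0.00000j; after 4π/(2l+1) scaling, 0.36488 + 0.00000j ⇒ P_4 = 0.364877

0.364877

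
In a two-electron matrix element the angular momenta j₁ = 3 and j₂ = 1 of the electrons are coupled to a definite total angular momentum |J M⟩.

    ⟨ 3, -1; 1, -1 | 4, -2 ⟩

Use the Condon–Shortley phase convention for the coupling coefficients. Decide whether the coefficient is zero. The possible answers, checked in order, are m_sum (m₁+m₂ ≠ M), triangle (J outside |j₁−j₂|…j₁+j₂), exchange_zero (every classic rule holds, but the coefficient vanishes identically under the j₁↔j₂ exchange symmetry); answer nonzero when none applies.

nonzero

m-sum: m₁+m₂ = -1+(-1) = -2, M = -2  ✓
triangle: |j₁−j₂| = 2 ≤ J = 4 ≤ j₁+j₂ = 4  ✓
exchange: j₁≠j₂ or m₁≠m₂ — the exchange symmetry imposes no constraint here
value check: CG = +√(15/28) = +0.731925 ≠ 0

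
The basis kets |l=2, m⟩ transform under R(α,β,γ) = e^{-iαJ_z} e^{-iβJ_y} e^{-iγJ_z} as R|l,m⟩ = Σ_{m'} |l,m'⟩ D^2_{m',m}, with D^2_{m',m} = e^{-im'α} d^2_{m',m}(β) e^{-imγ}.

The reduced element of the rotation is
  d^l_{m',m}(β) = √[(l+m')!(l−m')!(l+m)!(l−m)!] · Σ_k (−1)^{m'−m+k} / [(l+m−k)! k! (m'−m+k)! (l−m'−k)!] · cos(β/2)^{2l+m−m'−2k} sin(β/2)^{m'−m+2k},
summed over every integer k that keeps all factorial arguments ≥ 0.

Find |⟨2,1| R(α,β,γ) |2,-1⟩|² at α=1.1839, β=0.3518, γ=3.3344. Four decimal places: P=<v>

D^2_{1,-1}(1.1839,0.3518,3.3344) = e^{-i·1·1.1839}·d^2_{1,-1}(0.3518)·e^{-i·-1·3.3344}. Compute d first:
c=cos(0.351800/2)=0.984569, s=sin(0.351800/2)=0.174994; N=√[6·1·1·6]=6.000000
The bounds max(0,m−m')=0 and min(l+m,l−m')=1 give 2 terms
  k=0: (−1)^2·6.0000/(2)·0.9846^2·0.1750^2 = +0.089056
  k=1: (−1)^3·6.0000/(6)·0.9846^0·0.1750^4 = -0.000938
d^2_{1,-1}(0.3518) = +0.089056 -0.000938 = +0.088118
|D^2_{1,-1}|² = |d^2_{1,-1}(β)|² = (+0.088118)² = 0.007765 (the z-rotation phases have unit modulus)

P=0.0078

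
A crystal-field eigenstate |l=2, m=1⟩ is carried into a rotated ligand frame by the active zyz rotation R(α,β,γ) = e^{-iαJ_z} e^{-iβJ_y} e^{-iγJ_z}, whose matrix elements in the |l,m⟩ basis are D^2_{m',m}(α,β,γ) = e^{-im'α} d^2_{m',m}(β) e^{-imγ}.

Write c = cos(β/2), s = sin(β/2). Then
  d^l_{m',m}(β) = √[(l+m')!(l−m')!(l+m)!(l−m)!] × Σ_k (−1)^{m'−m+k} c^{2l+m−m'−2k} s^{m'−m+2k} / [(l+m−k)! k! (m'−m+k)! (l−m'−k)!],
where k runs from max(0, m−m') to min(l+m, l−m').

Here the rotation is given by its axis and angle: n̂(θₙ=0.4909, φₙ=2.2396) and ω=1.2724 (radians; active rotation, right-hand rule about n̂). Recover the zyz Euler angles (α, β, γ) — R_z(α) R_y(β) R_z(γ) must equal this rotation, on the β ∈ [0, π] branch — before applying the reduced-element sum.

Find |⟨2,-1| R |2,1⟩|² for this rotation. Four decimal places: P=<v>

Axis–angle → zyz. n̂ = (sinθₙcosφₙ, sinθₙsinφₙ, cosθₙ) = (-0.292303, +0.369859, +0.881909), ω = 1.2724.
R = I cosω + sinω [n̂]ₓ + (1−cosω) n̂n̂ᵀ gives
  R = [+0.354310, -0.919264, +0.171516; +0.766609, +0.390567, +0.509674; -0.535514, -0.049097, +0.843098]
β = atan2(√(R₁₃²+R₂₃²), R₃₃) = 0.567778; α = atan2(R₂₃, R₁₃) mod 2π = 1.246180; γ = atan2(R₃₂, −R₃₁) mod 2π = 6.191758
Split into d^2_{-1,1}(β=0.5678) × two z-phases.
c=cos(0.567778/2)=0.959973, s=sin(0.567778/2)=0.280091; N=√[1·6·6·1]=6.000000
Admissible k: 2..3 (factorial args all ≥0)
  k=2: (−1)^0·6.0000/(2)·0.9600^2·0.2801^2 = +0.216889
  k=3: (−1)^1·6.0000/(6)·0.9600^0·0.2801^4 = -0.006155
d^2_{-1,1}(0.5678) = +0.216889 -0.006155 = +0.210734
|D^2_{-1,1}|² = |d^2_{-1,1}(β)|² = (+0.210734)² = 0.044409 (the z-rotation phases have unit modulus)

P=0.0444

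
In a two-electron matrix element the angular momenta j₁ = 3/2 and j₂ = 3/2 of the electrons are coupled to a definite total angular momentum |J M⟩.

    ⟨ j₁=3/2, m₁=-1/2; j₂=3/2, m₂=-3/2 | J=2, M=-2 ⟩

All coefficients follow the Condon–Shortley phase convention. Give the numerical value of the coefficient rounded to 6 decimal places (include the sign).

+√(1/2) ≈ +0.707107

triangle: 1!*2!*2!/6! = 4/720
(j±m)!: 1!*2!*0!*3!*0!*4! = 288
prefactor² = (2J+1)*Δ*N² = 8
  k=0: +1/(0!*1!*2!*0!*0!*2!) = 1/4
Σ = 1/4  ⇒  CG² = 8*(1/4)² = 1/2
CG = +√(1/2) = +0.707107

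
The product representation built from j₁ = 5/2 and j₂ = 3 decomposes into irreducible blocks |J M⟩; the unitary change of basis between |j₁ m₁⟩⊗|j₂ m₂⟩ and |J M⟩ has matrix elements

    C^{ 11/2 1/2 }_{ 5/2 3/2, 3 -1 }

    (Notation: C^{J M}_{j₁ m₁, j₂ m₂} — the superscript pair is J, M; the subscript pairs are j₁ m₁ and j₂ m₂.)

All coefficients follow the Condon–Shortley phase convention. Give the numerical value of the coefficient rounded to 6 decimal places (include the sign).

+0.402911

triangle: 0!·5!·6!/12! = 86400/479001600
(j±m)!: 4!·1!·2!·4!·6!·5! = 99532800
prefactor² = (2J+1)·Δ·N² = 16588800/77
  k=0: +1/(0!·0!·1!·2!·4!·4!) = 1/1152
Σ = 1/1152  ⇒  CG² = 16588800/77·(1/1152)² = 25/154
CG = +√(25/154) = +0.402911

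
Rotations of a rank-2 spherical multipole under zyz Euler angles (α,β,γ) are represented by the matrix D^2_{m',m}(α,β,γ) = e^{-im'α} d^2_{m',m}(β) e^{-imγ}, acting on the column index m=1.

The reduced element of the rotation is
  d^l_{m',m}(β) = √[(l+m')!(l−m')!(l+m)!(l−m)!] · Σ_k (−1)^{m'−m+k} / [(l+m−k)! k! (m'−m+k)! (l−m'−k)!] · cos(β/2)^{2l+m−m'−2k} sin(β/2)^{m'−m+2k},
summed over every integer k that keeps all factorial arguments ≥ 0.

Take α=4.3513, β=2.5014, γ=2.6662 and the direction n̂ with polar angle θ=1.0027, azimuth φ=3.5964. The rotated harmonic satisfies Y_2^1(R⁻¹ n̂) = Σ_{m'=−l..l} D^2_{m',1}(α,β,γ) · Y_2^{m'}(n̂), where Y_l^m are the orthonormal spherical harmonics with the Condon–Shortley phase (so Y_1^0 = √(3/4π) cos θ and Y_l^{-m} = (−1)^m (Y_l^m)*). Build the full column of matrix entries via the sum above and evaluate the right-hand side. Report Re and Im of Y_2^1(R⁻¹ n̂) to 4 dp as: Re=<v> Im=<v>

Re=0.0230 Im=0.0443

Need the full column D^2_{m',1} for m'=−2..2 at α=4.3513, β=2.5014, γ=2.6662.
cos(β/2)=0.314658, sin(β/2)=0.949205
d^2_{-2,1}: single k=3 term ⇒ +0.538207;  D = +0.521900-0.131477i
d^2_{-1,1}: k∈[2..3] ⇒ +0.267620 -0.811784 = -0.544163;  D = +0.062065-0.540612i
d^2_{0,1}: k∈[1..2] ⇒ +0.072436 -0.659166 = -0.586730;  D = +0.521669+0.268539i
d^2_{1,1}: k∈[0..1] ⇒ +0.009803 -0.267620 = -0.257817;  D = -0.191375+0.172758i
d^2_{2,1}: single k=0 term ⇒ -0.059143;  D = -0.021565-0.055072i
Y_2^{m'}(θ=1.0027,φ=3.5964) and Σ D·Y over m':
  (+0.5219-0.1315i)·(+0.1685-0.2166i)  (+0.0621-0.5406i)·(-0.3147+0.1539i)  (+0.5217+0.2685i)·(-0.0415+0.0000i)  (-0.1914+0.1728i)·(+0.3147+0.1539i)  (-0.0216-0.0551i)·(+0.1685+0.2166i)
Y_2^1(R⁻¹ n̂) = +0.022970+0.044321i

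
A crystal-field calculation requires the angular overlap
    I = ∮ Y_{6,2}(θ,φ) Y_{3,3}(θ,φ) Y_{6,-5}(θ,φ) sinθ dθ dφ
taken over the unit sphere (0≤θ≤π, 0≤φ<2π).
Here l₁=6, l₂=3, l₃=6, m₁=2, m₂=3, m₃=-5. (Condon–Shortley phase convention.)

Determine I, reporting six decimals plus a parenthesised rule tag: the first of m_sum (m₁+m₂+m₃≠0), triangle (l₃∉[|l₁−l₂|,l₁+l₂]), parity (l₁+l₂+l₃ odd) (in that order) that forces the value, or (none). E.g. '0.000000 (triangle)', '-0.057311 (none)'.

l₁+l₂+l₃=15 is odd: 3j(l;000)=0 ⇒ I=0

0.000000 (parity)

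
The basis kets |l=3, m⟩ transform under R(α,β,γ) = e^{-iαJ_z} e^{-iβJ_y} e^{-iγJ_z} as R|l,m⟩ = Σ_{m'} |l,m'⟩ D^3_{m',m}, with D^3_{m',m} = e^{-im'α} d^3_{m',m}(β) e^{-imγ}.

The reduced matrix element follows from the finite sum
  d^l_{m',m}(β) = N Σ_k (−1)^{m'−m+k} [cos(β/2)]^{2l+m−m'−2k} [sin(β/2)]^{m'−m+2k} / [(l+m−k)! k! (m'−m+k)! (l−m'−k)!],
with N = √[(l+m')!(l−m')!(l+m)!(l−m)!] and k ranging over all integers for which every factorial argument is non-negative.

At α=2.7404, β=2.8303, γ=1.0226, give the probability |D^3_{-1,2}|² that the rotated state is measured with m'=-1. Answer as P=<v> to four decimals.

P=0.1923

First d^3_{-1,2}(β=2.8303), then the phase factors e^{-i(-1)α} and e^{-i(2)γ}:
Half-angle: c=0.155019, s=0.987912. N=√(2·24·120·1)=75.894664
k∈{3,4} keeps every argument non-negative
  k=3: (−1)^0·75.8947/(12)·0.1550^3·0.9879^3 = +0.022716
  k=4: (−1)^1·75.8947/(24)·0.1550^1·0.9879^5 = -0.461290
d^3_{-1,2}(2.8303) = +0.022716 -0.461290 = -0.438574
|D^3_{-1,2}|² = |d^3_{-1,2}(β)|² = (-0.438574)² = 0.192347 (the z-rotation phases have unit modulus)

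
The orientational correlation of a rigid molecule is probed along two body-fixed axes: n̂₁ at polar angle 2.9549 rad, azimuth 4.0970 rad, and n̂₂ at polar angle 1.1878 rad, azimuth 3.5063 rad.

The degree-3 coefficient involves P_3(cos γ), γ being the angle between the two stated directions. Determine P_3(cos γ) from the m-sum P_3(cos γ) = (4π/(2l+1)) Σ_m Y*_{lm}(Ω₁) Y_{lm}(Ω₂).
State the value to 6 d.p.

Addition theorem: P_3(cos γ) = (4π/7) Σ_m Y*_{lm}(Ω₁) Y_{lm}(Ω₂), m = −3…3:
  [-3]  conj(Y_{3,-3})(Ω₁) = (0.002567, -0.000725) ; Y_{3,-3}(Ω₂) = (-0.152767, 0.295835) ; Δ = (-0.000178, 0.000870)
  [-2]  conj(Y_{3,-2})(Ω₁) = (0.011538, -0.032616) ; Y_{3,-2}(Ω₂) = (0.244979, -0.218978) ; Δ = (-0.004316, -0.010517)
  [-1]  conj(Y_{3,-1})(Ω₁) = (-0.132548, -0.187487) ; Y_{3,-1}(Ω₂) = (0.084501, -0.032261) ; Δ = (-0.017249, -0.011567)
  [+0]  conj(Y_{3,0})(Ω₁) = (-0.670219, -0.000000) ; Y_{3,0}(Ω₂) = (-0.320992, 0.000000) ; Δ = (0.215135, 0.000000)
  [+1]  conj(Y_{3,1})(Ω₁) = (0.132548, -0.187487) ; Y_{3,1}(Ω₂) = (-0.084501, -0.032261) ; Δ = (-0.017249, 0.011567)
  [+2]  conj(Y_{3,2})(Ω₁) = (0.011538, 0.032616) ; Y_{3,2}(Ω₂) = (0.244979, 0.218978) ; Δ = (-0.004316, 0.010517)
  [+3]  conj(Y_{3,3})(Ω₁) = (-0.002567, -0.000725) ; Y_{3,3}(Ω₂) = (0.152767, 0.295835) ; Δ = (-0.000178, -0.000870)
Total Σ_m = (0.171651, 0.000000). Multiply by 1.795196: (0.308146, 0.000000). P_3(cos γ) = 0.308146

0.308146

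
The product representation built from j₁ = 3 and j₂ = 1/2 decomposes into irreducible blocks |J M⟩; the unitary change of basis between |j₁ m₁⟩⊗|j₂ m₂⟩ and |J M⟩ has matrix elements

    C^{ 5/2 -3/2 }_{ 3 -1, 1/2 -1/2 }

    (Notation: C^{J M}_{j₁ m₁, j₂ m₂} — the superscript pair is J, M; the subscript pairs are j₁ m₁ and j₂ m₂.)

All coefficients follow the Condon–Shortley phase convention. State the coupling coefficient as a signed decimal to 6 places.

+√(2/7) ≈ +0.534522

j₁+j₂−J=1  J+j₁−j₂=5  J−j₁+j₂=0  j₁+j₂+J+1=7
(j₁±m₁, j₂±m₂, J±M) = (2,4,0,1,1,4)
P² = 1152/7
sum k=0..0:
  [0] +1/24 = 1/24
S = 1/24
C² = P²·S² = 2/7 ; C = +0.534522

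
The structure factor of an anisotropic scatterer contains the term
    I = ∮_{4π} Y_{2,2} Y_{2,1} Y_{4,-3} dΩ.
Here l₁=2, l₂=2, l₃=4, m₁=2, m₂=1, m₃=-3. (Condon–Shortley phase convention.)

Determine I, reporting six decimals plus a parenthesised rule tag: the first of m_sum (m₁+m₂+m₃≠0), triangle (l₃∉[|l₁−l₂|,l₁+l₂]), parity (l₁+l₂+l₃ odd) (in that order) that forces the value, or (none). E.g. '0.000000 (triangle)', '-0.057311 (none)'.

-0.238414 (none)

Checks pass: Σm=0; 8 even; l₃=4∈[0,4].
(2·2+1)(2·2+1)(2·4+1) = 225
Δ: 0! 4! 4! / 9! → 1/630
sum: t=0:+1/16 = 1/16
3j²(2 2 4; 0 0 0) = Δ·Π!·Σ² = 2/35  (sign +1)
sum: t=0:+1/144 = 1/144
3j²(2 2 4; 2 1 -3) = Δ·Π!·Σ² = 1/18  (sign -1)
combine: 4πI² = 225·2/35·1/18 = 5/7
take √, sign -1: I = -0.23841361
No selection rule forces the value: the integral is nonzero (none).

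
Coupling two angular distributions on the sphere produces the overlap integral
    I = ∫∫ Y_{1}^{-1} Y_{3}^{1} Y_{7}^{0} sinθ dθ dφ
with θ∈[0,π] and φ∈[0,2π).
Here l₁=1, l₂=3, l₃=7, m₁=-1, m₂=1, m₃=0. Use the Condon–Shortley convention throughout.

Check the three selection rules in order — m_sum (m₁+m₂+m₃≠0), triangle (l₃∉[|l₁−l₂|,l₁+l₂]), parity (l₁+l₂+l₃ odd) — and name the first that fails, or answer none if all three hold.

triangle

Σmᵢ = 0  ✓
l₃∈[|l₁−l₂|,l₁+l₂]=[2,4] required, l₃=7 fails  ✗
Σlᵢ = 11 ⇒ odd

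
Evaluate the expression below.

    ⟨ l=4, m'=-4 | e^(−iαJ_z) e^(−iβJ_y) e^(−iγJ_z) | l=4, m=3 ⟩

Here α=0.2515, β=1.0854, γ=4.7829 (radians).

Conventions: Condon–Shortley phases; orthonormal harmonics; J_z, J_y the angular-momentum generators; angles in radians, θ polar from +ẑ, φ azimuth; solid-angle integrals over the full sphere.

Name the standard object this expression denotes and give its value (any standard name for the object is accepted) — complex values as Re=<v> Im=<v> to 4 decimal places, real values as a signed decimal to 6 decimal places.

Wigner D-matrix element, Re=0.0169 Im=-0.0166

This is a Wigner D-matrix element — the rotation-matrix element ⟨l m'| R(α,β,γ) |l m⟩ in the angular-momentum basis.
Split into d^4_{-4,3}(β=1.0854) × two z-phases.
With c≡cos(β/2)=0.856317 and s≡sin(β/2)=0.516450, N=[1·40320·5040·1]^{1/2}=14255.272709
The bounds max(0,m−m')=7 and min(l+m,l−m')=7 give 1 term
  k=7: (−1)^0·14255.2727/(5040)·0.8563^1·0.5164^7 = +0.023734
d^4_{-4,3}(1.0854) = +0.023734
Phases: e^{-i·(-4)·0.2515}=+0.535244+0.844698i, e^{-i·(3)·4.7829}=-0.209959-0.977710i ⇒ D=+0.016934-0.016630i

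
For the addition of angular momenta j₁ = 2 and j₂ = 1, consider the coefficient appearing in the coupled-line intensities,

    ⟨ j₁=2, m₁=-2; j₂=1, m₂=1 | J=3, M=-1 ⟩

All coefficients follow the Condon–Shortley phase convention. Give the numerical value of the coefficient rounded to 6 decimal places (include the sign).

j₁+j₂−J=0  J+j₁−j₂=4  J−j₁+j₂=2  j₁+j₂+J+1=7
(j₁±m₁, j₂±m₂, J±M) = (0,4,2,0,2,4)
P² = 768/5
sum k=0..0:
  [0] +1/48 = 1/48
S = 1/48
C² = P²·S² = 1/15 ; C = +0.258199

+√(1/15) = +0.258199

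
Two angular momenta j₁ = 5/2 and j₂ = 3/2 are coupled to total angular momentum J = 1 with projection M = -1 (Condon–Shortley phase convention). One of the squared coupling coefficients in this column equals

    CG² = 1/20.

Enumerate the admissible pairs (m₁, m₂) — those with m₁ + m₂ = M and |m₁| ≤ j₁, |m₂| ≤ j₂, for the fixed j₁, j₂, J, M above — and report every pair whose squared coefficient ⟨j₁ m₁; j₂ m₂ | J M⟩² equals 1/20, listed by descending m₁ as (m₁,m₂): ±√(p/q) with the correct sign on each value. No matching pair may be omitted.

Admissible pairs with m₁+m₂ = M = -1: (-5/2,3/2), (-3/2,1/2), (-1/2,-1/2), (1/2,-3/2)
  (m₁,m₂)=(1/2,-3/2): CG² = 1/20, CG = +√(1/20)   ← matches the target
  (m₁,m₂)=(-1/2,-1/2): CG² = 3/20, CG = −√(3/20)
  (m₁,m₂)=(-3/2,1/2): CG² = 3/10, CG = +√(3/10)
  (m₁,m₂)=(-5/2,3/2): CG² = 1/2, CG = −√(1/2)
Pairs with CG² = 1/20: (1/2,-3/2): +√(1/20)

(1/2,-3/2): +√(1/20)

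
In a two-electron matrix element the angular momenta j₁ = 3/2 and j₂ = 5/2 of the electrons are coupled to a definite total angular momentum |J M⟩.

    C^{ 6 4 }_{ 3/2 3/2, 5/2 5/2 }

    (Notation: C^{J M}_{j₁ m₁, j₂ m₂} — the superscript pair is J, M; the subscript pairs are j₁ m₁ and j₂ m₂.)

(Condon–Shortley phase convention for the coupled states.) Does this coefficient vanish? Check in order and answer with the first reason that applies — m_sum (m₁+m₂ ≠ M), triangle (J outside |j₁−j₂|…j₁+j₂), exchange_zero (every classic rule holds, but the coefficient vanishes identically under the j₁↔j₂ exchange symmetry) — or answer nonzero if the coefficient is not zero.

triangle

m-sum: m₁+m₂ = 3/2+5/2 = 4, M = 4  ✓
triangle: need |j₁−j₂| ≤ J ≤ j₁+j₂, i.e. J ∈ [1, 4]; J = 6 is outside ✗ ⇒ coefficient is 0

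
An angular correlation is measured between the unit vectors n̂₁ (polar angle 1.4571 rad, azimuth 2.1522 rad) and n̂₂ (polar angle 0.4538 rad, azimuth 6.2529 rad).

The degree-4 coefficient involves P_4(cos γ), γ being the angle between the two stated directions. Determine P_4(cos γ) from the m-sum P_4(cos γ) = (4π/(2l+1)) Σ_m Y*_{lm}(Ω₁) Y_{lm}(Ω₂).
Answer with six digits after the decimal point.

Term-by-term m-sum for l=4 (normalisation 4π/9 = 1.396263):
  [-4]  conj(Y_{4,-4})(Ω₁) = -0.295449+0.314095i ; Y_{4,-4}(Ω₂) = +0.016224+0.001975i ; Δ = -0.005414+0.004512i
  [-3]  conj(Y_{4,-3})(Ω₁) = +0.137182+0.024031i ; Y_{4,-3}(Ω₂) = +0.094388+0.008599i ; Δ = +0.012742+0.003448i
  [-2]  conj(Y_{4,-2})(Ω₁) = +0.119214+0.275803i ; Y_{4,-2}(Ω₂) = +0.298699+0.018115i ; Δ = +0.030613+0.084542i
  [-1]  conj(Y_{4,-1})(Ω₁) = +0.085221-0.129677i ; Y_{4,-1}(Ω₂) = +0.494624+0.014984i ; Δ = +0.044095-0.062864i
  [+0]  conj(Y_{4,0})(Ω₁) = +0.277122-0.000000i ; Y_{4,0}(Ω₂) = +0.169833+0.000000i ; Δ = +0.047064+0.000000i
  [+1]  conj(Y_{4,1})(Ω₁) = -0.085221-0.129677i ; Y_{4,1}(Ω₂) = -0.494624+0.014984i ; Δ = +0.044095+0.062864i
  [+2]  conj(Y_{4,2})(Ω₁) = +0.119214-0.275803i ; Y_{4,2}(Ω₂) = +0.298699-0.018115i ; Δ = +0.030613-0.084542i
  [+3]  conj(Y_{4,3})(Ω₁) = -0.137182+0.024031i ; Y_{4,3}(Ω₂) = -0.094388+0.008599i ; Δ = +0.012742-0.003448i
  [+4]  conj(Y_{4,4})(Ω₁) = -0.295449-0.314095i ; Y_{4,4}(Ω₂) = +0.016224-0.001975i ; Δ = -0.005414-0.004512i
Σ over m = +0.211137-0.000000i; ×(4π/9) → +0.294803-0.000000i. Real part: 0.294803

0.294803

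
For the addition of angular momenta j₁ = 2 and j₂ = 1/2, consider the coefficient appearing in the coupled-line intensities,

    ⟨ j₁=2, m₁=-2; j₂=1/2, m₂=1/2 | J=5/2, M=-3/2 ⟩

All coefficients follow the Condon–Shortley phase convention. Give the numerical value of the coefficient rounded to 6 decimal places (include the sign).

+√(1/5) ≈ +0.447214

√[6·0!4!1!/6! · 0!4!1!0!1!4!] = √(576/5)
  +(−1)^0/∏(0,0,4,1,0,0)! = 1/24  (running 1/24)
⟨..|..⟩ = √(576/5)·(1/24) = +0.447214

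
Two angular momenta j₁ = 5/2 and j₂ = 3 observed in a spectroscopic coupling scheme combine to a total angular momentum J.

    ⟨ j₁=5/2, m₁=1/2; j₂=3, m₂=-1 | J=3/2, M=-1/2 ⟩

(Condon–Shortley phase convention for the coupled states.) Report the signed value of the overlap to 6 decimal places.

-0.097590

triangle: 4!*1!*2!/8! = 48/40320
(j±m)!: 3!*2!*2!*4!*1!*2! = 1152
prefactor² = (2J+1)*Δ*N² = 192/35
  k=1: −1/(1!*3!*1!*1!*0!*1!) = -1/6
  k=2: +1/(2!*2!*0!*0!*1!*2!) = 1/8
Σ = -1/24  ⇒  CG² = 192/35*(-1/24)² = 1/105
CG = −√(1/105) = -0.097590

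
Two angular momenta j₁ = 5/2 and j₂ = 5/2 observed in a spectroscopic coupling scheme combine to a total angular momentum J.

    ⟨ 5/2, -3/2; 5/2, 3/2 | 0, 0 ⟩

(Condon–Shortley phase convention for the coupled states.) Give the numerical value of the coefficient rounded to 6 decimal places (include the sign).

j₁+j₂−J=5  J+j₁−j₂=0  J−j₁+j₂=0  j₁+j₂+J+1=6
(j₁±m₁, j₂±m₂, J±M) = (1,4,4,1,0,0)
P² = 96
sum k=4..4:
  [4] +1/24 = 1/24
S = 1/24
C² = P²·S² = 1/6 ; C = +0.408248

+0.408248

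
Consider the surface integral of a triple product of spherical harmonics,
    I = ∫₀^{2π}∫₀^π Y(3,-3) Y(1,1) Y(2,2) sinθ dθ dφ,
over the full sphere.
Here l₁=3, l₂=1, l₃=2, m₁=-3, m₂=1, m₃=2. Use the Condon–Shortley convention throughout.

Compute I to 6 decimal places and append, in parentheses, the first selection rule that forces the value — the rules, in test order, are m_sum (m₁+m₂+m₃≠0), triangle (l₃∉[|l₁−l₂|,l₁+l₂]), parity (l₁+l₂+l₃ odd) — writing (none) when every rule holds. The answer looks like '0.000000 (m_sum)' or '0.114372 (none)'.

-0.319865 (none)

Checks pass: Σm=0; 6 even; l₃=2∈[2,4].
(2·3+1)(2·1+1)(2·2+1) = 105
Δ: 2! 4! 0! / 7! → 1/105
sum: t=1:−1/4 = -1/4
3j²(3 1 2; 0 0 0) = Δ·Π!·Σ² = 3/35  (sign -1)
sum: t=2:+1/48 = 1/48
3j²(3 1 2; -3 1 2) = Δ·Π!·Σ² = 1/7  (sign +1)
combine: 4πI² = 105·3/35·1/7 = 9/7
take √, sign -1: I = -0.31986543
No selection rule forces the value: the integral is nonzero (none).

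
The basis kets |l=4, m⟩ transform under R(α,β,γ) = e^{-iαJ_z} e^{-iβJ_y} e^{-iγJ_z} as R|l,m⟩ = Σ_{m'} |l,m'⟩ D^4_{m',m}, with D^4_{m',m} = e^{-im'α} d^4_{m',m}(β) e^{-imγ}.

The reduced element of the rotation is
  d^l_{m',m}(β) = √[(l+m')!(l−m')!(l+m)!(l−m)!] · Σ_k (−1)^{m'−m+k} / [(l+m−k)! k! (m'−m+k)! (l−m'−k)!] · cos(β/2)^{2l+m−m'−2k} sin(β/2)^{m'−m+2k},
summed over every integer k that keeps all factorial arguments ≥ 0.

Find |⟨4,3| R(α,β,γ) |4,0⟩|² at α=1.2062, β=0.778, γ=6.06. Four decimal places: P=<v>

Split into d^4_{3,0}(β=0.7780) × two z-phases.
Half-angle: c=0.925289, s=0.379263. N=√(5040·1·24·24)=1703.830978
k∈{0,1} keeps every argument non-negative
  k=0: (−1)^3·1703.8310/(144)·0.9253^5·0.3793^3 = -0.437797
  k=1: (−1)^4·1703.8310/(144)·0.9253^3·0.3793^5 = +0.073553
d^4_{3,0}(0.7780) = -0.437797 +0.073553 = -0.364244
|D^4_{3,0}|² = |d^4_{3,0}(β)|² = (-0.364244)² = 0.132674 (the z-rotation phases have unit modulus)

P=0.1327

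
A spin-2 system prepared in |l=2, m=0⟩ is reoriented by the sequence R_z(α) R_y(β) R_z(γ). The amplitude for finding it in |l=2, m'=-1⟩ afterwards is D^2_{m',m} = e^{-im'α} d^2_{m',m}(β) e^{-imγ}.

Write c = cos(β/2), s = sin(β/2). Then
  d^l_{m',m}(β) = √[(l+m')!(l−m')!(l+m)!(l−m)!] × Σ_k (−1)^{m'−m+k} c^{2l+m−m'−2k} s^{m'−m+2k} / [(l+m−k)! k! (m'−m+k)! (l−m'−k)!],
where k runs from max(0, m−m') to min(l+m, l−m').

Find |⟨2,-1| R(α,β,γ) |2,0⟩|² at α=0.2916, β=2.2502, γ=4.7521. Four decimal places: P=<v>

Split into d^2_{-1,0}(β=2.2502) × two z-phases.
Half-angle: c=0.431086, s=0.902311. N=√(1·6·2·2)=4.898979
k: max(0,(0)−(-1))=1 … min(2+(0),2−(-1))=2
  k=1: (−1)^0·4.8990/(2)·0.4311^3·0.9023^1 = +0.177062
  k=2: (−1)^1·4.8990/(2)·0.4311^1·0.9023^3 = -0.775726
d^2_{-1,0}(2.2502) = +0.177062 -0.775726 = -0.598664
|D^2_{-1,0}|² = |d^2_{-1,0}(β)|² = (-0.598664)² = 0.358399 (the z-rotation phases have unit modulus)

P=0.3584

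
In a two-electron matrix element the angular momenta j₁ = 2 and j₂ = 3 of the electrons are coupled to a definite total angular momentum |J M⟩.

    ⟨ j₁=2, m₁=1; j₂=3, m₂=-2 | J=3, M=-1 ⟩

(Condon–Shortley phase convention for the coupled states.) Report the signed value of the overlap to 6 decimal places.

j₁+j₂−J=2  J+j₁−j₂=2  J−j₁+j₂=4  j₁+j₂+J+1=9
(j₁±m₁, j₂±m₂, J±M) = (3,1,1,5,2,4)
P² = 64
sum k=0..1:
  [0] +1/12 = 1/12
  [1] −1/48 = -1/48
S = 1/16
C² = P²·S² = 1/4 ; C = +0.500000

+0.500000  (= +√(1/4))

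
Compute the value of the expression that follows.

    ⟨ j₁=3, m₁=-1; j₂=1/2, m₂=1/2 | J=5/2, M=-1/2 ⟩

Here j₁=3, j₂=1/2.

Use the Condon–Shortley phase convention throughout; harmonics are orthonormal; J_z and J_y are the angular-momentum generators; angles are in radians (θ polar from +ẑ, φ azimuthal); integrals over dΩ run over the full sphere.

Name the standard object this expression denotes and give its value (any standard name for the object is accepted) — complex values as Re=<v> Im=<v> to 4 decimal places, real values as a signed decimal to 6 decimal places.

Clebsch–Gordan coefficient, −√(4/7) ≈ -0.755929

This is a Clebsch–Gordan (vector-coupling) coefficient.
j₁+j₂−J=1  J+j₁−j₂=5  J−j₁+j₂=0  j₁+j₂+J+1=7
(j₁±m₁, j₂±m₂, J±M) = (2,4,1,0,2,3)
P² = 576/7
sum k=1..1:
  [1] −1/12 = -1/12
S = -1/12
C² = P²·S² = 4/7 ; C = -0.755929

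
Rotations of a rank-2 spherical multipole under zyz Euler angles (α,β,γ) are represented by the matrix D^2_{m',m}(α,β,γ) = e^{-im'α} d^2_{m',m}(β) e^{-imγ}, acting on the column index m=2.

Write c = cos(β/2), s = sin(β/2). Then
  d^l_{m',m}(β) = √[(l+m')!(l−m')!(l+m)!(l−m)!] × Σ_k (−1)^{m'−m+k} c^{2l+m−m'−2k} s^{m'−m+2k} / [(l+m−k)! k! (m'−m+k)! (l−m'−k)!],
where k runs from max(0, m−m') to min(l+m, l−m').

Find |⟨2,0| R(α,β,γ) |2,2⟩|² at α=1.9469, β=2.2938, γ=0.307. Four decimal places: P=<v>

P=0.1185

First d^2_{0,2}(β=2.2938), then the phase factors e^{-i(0)α} and e^{-i(2)γ}:
With c≡cos(β/2)=0.411315 and s≡sin(β/2)=0.911493, N=[2·2·24·1]^{1/2}=9.797959
k∈{2} keeps every argument non-negative
  k=2: (−1)^0·9.7980/(4)·0.4113^2·0.9115^2 = +0.344296
d^2_{0,2}(2.2938) = +0.344296
|D^2_{0,2}|² = |d^2_{0,2}(β)|² = (+0.344296)² = 0.118540 (the z-rotation phases have unit modulus)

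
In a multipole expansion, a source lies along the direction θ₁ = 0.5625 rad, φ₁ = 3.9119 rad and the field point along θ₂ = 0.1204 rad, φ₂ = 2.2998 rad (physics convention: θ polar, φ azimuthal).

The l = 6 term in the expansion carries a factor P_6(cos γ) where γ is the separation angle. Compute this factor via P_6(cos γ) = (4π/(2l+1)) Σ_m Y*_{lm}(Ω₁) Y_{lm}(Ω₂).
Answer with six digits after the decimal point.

-0.413370

Term-by-term m-sum for l=6 (normalisation 4π/13 = 0.966644):
  term(m=-6) = (-0.000000, -0.000000)   from Y*(Ω₁)=(-0.001005, -0.011068), Y(Ω₂)=(0.000000, -0.000001)
  term(m=-5) = (-0.000001, 0.000002)   from Y*(Ω₁)=(0.046314, 0.039804), Y(Ω₂)=(0.000020, 0.000036)
  term(m=-4) = (0.000143, 0.000024)   from Y*(Ω₁)=(-0.197950, 0.011963), Y(Ω₂)=(-0.000712, -0.000163)
  term(m=-3) = (0.000442, -0.003550)   from Y*(Ω₁)=(0.274574, -0.300633), Y(Ω₂)=(0.007170, -0.005078)
  term(m=-2) = (-0.033330, -0.002760)   from Y*(Ω₁)=(0.014026, 0.464577), Y(Ω₂)=(-0.008099, 0.071498)
  term(m=-1) = (-0.001215, 0.029408)   from Y*(Ω₁)=(-0.057430, -0.055722), Y(Ω₂)=(-0.245012, -0.274331)
  term(m=+0) = (-0.359712, -0.000000)   from Y*(Ω₁)=(-0.414417, -0.000000), Y(Ω₂)=(0.867997, 0.000000)
  term(m=+1) = (-0.001215, -0.029408)   from Y*(Ω₁)=(0.057430, -0.055722), Y(Ω₂)=(0.245012, -0.274331)
  term(m=+2) = (-0.033330, 0.002760)   from Y*(Ω₁)=(0.014026, -0.464577), Y(Ω₂)=(-0.008099, -0.071498)
  term(m=+3) = (0.000442, 0.003550)   from Y*(Ω₁)=(-0.274574, -0.300633), Y(Ω₂)=(-0.007170, -0.005078)
  term(m=+4) = (0.000143, -0.000024)   from Y*(Ω₁)=(-0.197950, -0.011963), Y(Ω₂)=(-0.000712, 0.000163)
  term(m=+5) = (-0.000001, -0.000002)   from Y*(Ω₁)=(-0.046314, 0.039804), Y(Ω₂)=(-0.000020, 0.000036)
  term(m=+6) = (-0.000000, 0.000000)   from Y*(Ω₁)=(-0.001005, 0.011068), Y(Ω₂)=(0.000000, 0.000001)
Σ over m = (-0.427634, -0.000000); ×(4π/13) → (-0.413370, -0.000000). Real part: -0.413370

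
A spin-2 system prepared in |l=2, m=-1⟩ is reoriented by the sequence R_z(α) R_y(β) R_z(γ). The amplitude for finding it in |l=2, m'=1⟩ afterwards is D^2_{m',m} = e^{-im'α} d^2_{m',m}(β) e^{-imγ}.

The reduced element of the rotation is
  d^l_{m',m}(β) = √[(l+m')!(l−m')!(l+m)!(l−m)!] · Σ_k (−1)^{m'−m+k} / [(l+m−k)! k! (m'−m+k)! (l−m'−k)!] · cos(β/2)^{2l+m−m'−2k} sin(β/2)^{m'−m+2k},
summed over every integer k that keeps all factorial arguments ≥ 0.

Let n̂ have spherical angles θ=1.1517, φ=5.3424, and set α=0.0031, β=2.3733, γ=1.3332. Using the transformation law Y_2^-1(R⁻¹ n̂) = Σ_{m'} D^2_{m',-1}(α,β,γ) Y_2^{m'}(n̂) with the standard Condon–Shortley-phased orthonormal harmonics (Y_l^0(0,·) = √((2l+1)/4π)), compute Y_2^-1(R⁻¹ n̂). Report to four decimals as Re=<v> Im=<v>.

Need the full column D^2_{m',-1} for m'=−2..2 at α=0.0031, β=2.3733, γ=1.3332.
cos(β/2)=0.374768, sin(β/2)=0.927119
d^2_{-2,-1}: single k=1 term ⇒ +0.097601;  D = +0.022383+0.094999i
d^2_{-1,-1}: k∈[0..1] ⇒ +0.019726 -0.362173 = -0.342447;  D = -0.079569-0.333075i
d^2_{0,-1}: k∈[0..1] ⇒ -0.119536 +0.731550 = +0.612014;  D = +0.144048+0.594821i
d^2_{1,-1}: k∈[0..1] ⇒ +0.362173 -0.738825 = -0.376651;  D = -0.089786-0.365793i
d^2_{2,-1}: single k=0 term ⇒ -0.597308;  D = -0.144183-0.579645i
Y_2^{m'}(θ=1.1517,φ=5.3424) and Σ D·Y over m':
  (+0.0224+0.0950i)·(-0.0986+0.3069i)  (-0.0796-0.3331i)·(+0.1692+0.2320i)  (+0.1440+0.5948i)·(-0.1587+0.0000i)  (-0.0898-0.3658i)·(-0.1692+0.2320i)  (-0.1442-0.5796i)·(-0.0986-0.3069i)
Y_2^-1(R⁻¹ n̂) = -0.053991-0.029283i

Re=-0.0540 Im=-0.0293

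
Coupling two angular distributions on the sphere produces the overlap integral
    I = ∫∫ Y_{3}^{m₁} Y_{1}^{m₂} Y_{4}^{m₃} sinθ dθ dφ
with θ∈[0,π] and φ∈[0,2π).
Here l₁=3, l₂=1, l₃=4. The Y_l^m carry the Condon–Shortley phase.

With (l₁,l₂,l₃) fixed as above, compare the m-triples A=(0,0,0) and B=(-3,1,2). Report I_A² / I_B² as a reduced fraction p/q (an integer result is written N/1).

l's match ⇒ only the (l;m) 3-j factors differ between A and B.
A: triangle coeff Δ(3,1,4) = 1/252; Σ_t [0,0]: t=0:+1/36 = 1/36; (3j)²=4/63 [(3 1 4; 0 0 0)], sign=+1
B: triangle coeff Δ(3,1,4) = 1/252; Σ_t [0,0]: t=0:+1/1440 = 1/1440; (3j)²=1/252 [(3 1 4; -3 1 2)], sign=+1
I_A²/I_B² = (4/63)/(1/252) = 16/1

16/1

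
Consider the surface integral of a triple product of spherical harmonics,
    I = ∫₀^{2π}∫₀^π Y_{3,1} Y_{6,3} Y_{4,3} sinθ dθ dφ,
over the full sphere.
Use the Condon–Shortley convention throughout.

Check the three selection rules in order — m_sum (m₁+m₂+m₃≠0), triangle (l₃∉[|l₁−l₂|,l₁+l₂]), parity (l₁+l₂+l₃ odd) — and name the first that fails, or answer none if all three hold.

Σmᵢ = 7  ✗
l₃∈[|l₁−l₂|,l₁+l₂]=[3,9], have l₃=4
Σlᵢ = 13 ⇒ odd

m_sum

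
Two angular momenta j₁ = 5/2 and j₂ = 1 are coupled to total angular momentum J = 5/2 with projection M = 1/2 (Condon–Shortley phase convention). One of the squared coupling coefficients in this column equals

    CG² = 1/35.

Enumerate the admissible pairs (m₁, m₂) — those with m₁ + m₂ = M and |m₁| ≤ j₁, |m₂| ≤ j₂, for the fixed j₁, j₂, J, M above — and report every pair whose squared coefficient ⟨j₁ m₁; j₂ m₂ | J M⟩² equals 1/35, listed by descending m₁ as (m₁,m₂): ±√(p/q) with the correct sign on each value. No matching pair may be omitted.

(1/2,0): +√(1/35)

Admissible pairs with m₁+m₂ = M = 1/2: (-1/2,1), (1/2,0), (3/2,-1)
  (m₁,m₂)=(3/2,-1): CG² = 16/35, CG = +√(16/35)
  (m₁,m₂)=(1/2,0): CG² = 1/35, CG = +√(1/35)   ← matches the target
  (m₁,m₂)=(-1/2,1): CG² = 18/35, CG = −√(18/35)
Pairs with CG² = 1/35: (1/2,0): +√(1/35)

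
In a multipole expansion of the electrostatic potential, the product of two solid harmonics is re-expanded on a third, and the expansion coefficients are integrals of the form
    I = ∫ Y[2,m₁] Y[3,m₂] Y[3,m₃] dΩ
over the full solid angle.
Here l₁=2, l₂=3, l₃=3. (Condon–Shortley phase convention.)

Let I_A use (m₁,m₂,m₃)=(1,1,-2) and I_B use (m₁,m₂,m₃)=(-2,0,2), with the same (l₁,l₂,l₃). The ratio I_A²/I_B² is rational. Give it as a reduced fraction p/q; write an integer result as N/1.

Same 2,3,3: normalisation and zero-m 3j drop out of the ratio.
A: Δ: 2! 2! 4! / 9! → 1/3780; sum: t=0:+1/48 t=1:−1/12 = -1/16; 3j²(2 3 3; 1 1 -2) = Δ·Π!·Σ² = 1/28  (sign +1)
B: Δ: 2! 2! 4! / 9! → 1/3780; sum: t=2:+1/24 = 1/24; 3j²(2 3 3; -2 0 2) = Δ·Π!·Σ² = 1/21  (sign -1)
I_A²/I_B² = (1/28)/(1/21) = 3/4

3/4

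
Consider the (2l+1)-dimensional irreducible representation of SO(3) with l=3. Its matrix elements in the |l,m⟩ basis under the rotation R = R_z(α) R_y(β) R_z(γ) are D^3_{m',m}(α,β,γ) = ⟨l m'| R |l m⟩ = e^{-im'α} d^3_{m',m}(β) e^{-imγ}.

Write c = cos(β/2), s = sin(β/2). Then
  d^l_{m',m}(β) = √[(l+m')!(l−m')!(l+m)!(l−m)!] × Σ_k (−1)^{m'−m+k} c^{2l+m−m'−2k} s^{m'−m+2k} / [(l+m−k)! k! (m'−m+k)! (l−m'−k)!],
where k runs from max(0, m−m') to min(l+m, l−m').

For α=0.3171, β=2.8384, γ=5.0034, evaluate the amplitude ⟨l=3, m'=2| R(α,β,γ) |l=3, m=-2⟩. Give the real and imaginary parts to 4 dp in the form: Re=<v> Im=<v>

Re=0.8231 Im=-0.0430

First d^3_{2,-2}(β=2.8384), then the phase factors e^{-i(2)α} and e^{-i(-2)γ}:
With c≡cos(β/2)=0.151016 and s≡sin(β/2)=0.988531, N=[120·1·1·120]^{1/2}=120.000000
The bounds max(0,m−m')=0 and min(l+m,l−m')=1 give 2 terms
  k=0: (−1)^4·120.0000/(24)·0.1510^2·0.9885^4 = +0.108888
  k=1: (−1)^5·120.0000/(120)·0.1510^0·0.9885^6 = -0.933131
d^3_{2,-2}(2.8384) = +0.108888 -0.933131 = -0.824243
Attach z-rotation phases: D = e^{-i(2)(0.3171)}·(-0.824243)·e^{-i(-2)(5.0034)} = +0.823121-0.042988i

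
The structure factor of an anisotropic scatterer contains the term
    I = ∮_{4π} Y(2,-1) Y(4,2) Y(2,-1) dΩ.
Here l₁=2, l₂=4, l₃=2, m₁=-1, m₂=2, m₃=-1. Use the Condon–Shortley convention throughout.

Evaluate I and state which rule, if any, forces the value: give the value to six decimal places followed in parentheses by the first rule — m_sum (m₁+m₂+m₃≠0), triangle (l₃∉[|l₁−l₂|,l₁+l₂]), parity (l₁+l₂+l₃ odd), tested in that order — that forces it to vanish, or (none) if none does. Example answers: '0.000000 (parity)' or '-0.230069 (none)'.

m-sum 0 ✓  L=8 even ✓  2≤2≤6 ✓
Π(2lᵢ+1) = 5×9×5 = 225
triangle coeff Δ(2,4,2) = 1/630
Σ_t [2,2]: t=2:+1/16 = 1/16
(3j)²=2/35 [(2 4 2; 0 0 0)], sign=+1
Σ_t [3,3]: t=3:−1/36 = -1/36
(3j)²=4/63 [(2 4 2; -1 2 -1)], sign=+1
⇒ 4πI² = 40/49
I = (+1)√(40/49/(4π)) = 0.25487487
No selection rule forces the value: the integral is nonzero (none).

0.254875 (none)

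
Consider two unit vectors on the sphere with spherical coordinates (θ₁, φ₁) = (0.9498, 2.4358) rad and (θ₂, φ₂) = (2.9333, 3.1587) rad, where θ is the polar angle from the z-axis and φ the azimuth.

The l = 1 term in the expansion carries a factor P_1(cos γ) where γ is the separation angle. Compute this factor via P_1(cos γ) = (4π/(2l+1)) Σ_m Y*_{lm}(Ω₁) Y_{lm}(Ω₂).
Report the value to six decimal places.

-0.443151

Term-by-term m-sum for l=1 (normalisation 4π/3 = 4.188790):
  [-1]  conj(Y_{1,-1})(Ω₁) = (-0.213861, 0.182261) ; Y_{1,-1}(Ω₂) = (-0.071434, 0.001222) ; Δ = (0.015054, -0.013281)
  [+0]  conj(Y_{1,0})(Ω₁) = (0.284291, -0.000000) ; Y_{1,0}(Ω₂) = (-0.478042, 0.000000) ; Δ = (-0.135903, 0.000000)
  [+1]  conj(Y_{1,1})(Ω₁) = (0.213861, 0.182261) ; Y_{1,1}(Ω₂) = (0.071434, 0.001222) ; Δ = (0.015054, 0.013281)
Total Σ_m = (-0.105795, 0.000000). Multiply by 4.188790: (-0.443151, 0.000000). P_1(cos γ) = -0.443151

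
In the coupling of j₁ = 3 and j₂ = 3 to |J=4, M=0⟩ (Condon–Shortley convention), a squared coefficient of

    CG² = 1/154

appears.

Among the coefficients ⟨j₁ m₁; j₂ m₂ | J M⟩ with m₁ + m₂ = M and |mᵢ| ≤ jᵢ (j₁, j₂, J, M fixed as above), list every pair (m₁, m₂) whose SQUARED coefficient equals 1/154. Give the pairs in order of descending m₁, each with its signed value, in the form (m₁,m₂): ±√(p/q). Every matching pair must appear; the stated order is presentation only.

(1,-1): +√(1/154); (-1,1): +√(1/154)

Admissible pairs with m₁+m₂ = M = 0: (-3,3), (-2,2), (-1,1), (0,0), (1,-1), (2,-2), (3,-3)
  (m₁,m₂)=(3,-3): CG² = 9/154, CG = +√(9/154)
  (m₁,m₂)=(2,-2): CG² = 7/22, CG = +√(7/22)
  (m₁,m₂)=(1,-1): CG² = 1/154, CG = +√(1/154)   ← matches the target
  (m₁,m₂)=(0,0): CG² = 18/77, CG = −√(18/77)
  (m₁,m₂)=(-1,1): CG² = 1/154, CG = +√(1/154)   ← matches the target
  (m₁,m₂)=(-2,2): CG² = 7/22, CG = +√(7/22)
  (m₁,m₂)=(-3,3): CG² = 9/154, CG = +√(9/154)
Pairs with CG² = 1/154: (1,-1): +√(1/154); (-1,1): +√(1/154)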